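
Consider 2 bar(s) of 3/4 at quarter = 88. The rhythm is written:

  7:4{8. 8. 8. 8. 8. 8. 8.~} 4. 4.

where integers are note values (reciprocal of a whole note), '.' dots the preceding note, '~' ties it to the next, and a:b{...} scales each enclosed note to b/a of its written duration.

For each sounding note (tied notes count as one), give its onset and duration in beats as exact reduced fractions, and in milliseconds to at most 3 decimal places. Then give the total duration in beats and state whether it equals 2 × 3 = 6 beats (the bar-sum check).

1) 0.0ms=0b +292.208ms=3/7b
2) 292.208ms=3/7b +292.208ms=3/7b
3) 584.416ms=6/7b +292.208ms=3/7b
4) 876.623ms=9/7b +292.208ms=3/7b
5) 1168.831ms=12/7b +292.208ms=3/7b
6) 1461.039ms=15/7b +292.208ms=3/7b
7) 1753.247ms=18/7b +1314.935ms=27/14b
8) 3068.182ms=9/2b +1022.727ms=3/2b
Σ=6b of 6 (88bpm 3/4) — PASS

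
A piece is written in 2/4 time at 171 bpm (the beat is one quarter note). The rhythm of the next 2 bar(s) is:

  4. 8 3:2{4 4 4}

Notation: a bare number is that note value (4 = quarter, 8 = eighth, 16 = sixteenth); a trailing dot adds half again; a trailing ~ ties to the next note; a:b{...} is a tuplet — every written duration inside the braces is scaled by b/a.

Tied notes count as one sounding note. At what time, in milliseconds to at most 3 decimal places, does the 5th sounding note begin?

note 5 onset = 10/3b = 1169.591ms

1. 0.0ms @ 0 + 526.316ms (3/2)
2. 526.316ms @ 3/2 + 175.439ms (1/2)
3. 701.754ms @ 2 + 233.918ms (2/3)
4. 935.673ms @ 8/3 + 233.918ms (2/3)
5. 1169.591ms @ 10/3 + 233.918ms (2/3)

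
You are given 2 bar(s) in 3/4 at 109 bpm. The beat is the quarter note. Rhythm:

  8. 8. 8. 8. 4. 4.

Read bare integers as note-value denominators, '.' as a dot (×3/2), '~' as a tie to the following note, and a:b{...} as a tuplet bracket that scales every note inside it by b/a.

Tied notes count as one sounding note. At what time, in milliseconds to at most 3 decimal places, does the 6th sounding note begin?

note 6 onset = 9/2b = 2477.064ms

1. 0.0ms @ 0 + 412.844ms (3/4)
2. 412.844ms @ 3/4 + 412.844ms (3/4)
3. 825.688ms @ 3/2 + 412.844ms (3/4)
4. 1238.532ms @ 9/4 + 412.844ms (3/4)
5. 1651.376ms @ 3 + 825.688ms (3/2)
6. 2477.064ms @ 9/2 + 825.688ms (3/2)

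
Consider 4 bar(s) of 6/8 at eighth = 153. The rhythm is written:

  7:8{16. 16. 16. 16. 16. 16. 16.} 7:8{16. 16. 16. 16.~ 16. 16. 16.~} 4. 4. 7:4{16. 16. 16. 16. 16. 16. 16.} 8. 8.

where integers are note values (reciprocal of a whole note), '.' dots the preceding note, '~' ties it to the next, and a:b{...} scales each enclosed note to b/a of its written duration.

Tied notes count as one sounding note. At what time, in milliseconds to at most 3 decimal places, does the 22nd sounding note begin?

1. 0.0ms @ 0 + 336.134ms (6/7)
2. 336.134ms @ 6/7 + 336.134ms (6/7)
3. 672.269ms @ 12/7 + 336.134ms (6/7)
4. 1008.403ms @ 18/7 + 336.134ms (6/7)
5. 1344.538ms @ 24/7 + 336.134ms (6/7)
6. 1680.672ms @ 30/7 + 336.134ms (6/7)
7. 2016.807ms @ 36/7 + 336.134ms (6/7)
8. 2352.941ms @ 6 + 336.134ms (6/7)
9. 2689.076ms @ 48/7 + 336.134ms (6/7)
10. 3025.21ms @ 54/7 + 336.134ms (6/7)
11. 3361.345ms @ 60/7 + 672.269ms (12/7)
12. 4033.613ms @ 72/7 + 336.134ms (6/7)
13. 4369.748ms @ 78/7 + 1512.605ms (27/7)
14. 5882.353ms @ 15 + 1176.471ms (3)
15. 7058.824ms @ 18 + 168.067ms (3/7)
16. 7226.891ms @ 129/7 + 168.067ms (3/7)
17. 7394.958ms @ 132/7 + 168.067ms (3/7)
18. 7563.025ms @ 135/7 + 168.067ms (3/7)
19. 7731.092ms @ 138/7 + 168.067ms (3/7)
20. 7899.16ms @ 141/7 + 168.067ms (3/7)
21. 8067.227ms @ 144/7 + 168.067ms (3/7)
22. 8235.294ms @ 21 + 588.235ms (3/2)
23. 8823.529ms @ 45/2 + 588.235ms (3/2)

note 22 onset = 21b = 8235.294ms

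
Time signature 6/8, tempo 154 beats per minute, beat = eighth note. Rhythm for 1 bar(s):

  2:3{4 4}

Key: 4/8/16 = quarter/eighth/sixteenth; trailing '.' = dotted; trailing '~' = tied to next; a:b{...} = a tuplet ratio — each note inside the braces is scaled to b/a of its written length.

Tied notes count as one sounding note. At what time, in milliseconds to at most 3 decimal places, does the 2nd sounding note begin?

1. 0.0ms @ 0 + 1168.831ms (3)
2. 1168.831ms @ 3 + 1168.831ms (3)

note 2 onset = 3b = 1168.831ms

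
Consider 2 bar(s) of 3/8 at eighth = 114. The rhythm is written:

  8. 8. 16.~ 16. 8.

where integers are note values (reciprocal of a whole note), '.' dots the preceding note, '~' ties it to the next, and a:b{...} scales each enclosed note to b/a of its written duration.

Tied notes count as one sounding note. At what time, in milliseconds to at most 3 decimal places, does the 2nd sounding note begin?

1. 0.0ms @ 0 + 789.474ms (3/2)
2. 789.474ms @ 3/2 + 789.474ms (3/2)
3. 1578.947ms @ 3 + 789.474ms (3/2)
4. 2368.421ms @ 9/2 + 789.474ms (3/2)

note 2 onset = 3/2b = 789.474ms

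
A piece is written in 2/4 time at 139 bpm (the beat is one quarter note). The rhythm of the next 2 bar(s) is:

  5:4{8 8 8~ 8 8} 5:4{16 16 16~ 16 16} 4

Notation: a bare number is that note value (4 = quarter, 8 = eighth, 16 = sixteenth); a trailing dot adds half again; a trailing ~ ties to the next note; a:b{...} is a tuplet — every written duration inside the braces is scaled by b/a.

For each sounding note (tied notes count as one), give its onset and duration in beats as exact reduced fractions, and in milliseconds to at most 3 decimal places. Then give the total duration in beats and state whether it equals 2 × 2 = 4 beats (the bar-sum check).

1) 0.0ms=0b +172.662ms=2/5b
2) 172.662ms=2/5b +172.662ms=2/5b
3) 345.324ms=4/5b +345.324ms=4/5b
4) 690.647ms=8/5b +172.662ms=2/5b
5) 863.309ms=2b +86.331ms=1/5b
6) 949.64ms=11/5b +86.331ms=1/5b
7) 1035.971ms=12/5b +172.662ms=2/5b
8) 1208.633ms=14/5b +86.331ms=1/5b
9) 1294.964ms=3b +431.655ms=1b
Σ=4b of 4 (139bpm 2/4) — PASS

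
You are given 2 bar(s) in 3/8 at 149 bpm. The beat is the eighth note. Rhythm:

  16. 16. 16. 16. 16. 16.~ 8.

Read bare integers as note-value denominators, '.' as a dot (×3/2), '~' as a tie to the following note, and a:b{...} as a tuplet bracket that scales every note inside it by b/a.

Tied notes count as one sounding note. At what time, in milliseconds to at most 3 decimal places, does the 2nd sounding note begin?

1. 0.0ms @ 0 + 302.013ms (3/4)
2. 302.013ms @ 3/4 + 302.013ms (3/4)
3. 604.027ms @ 3/2 + 302.013ms (3/4)
4. 906.04ms @ 9/4 + 302.013ms (3/4)
5. 1208.054ms @ 3 + 302.013ms (3/4)
6. 1510.067ms @ 15/4 + 906.04ms (9/4)

note 2 onset = 3/4b = 302.013ms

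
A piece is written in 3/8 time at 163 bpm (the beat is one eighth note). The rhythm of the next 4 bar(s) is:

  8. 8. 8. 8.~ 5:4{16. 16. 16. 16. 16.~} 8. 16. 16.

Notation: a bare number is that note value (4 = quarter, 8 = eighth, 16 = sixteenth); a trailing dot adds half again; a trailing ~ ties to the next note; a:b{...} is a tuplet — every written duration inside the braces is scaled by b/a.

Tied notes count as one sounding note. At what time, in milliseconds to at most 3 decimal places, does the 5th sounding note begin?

note 5 onset = 33/5b = 2429.448ms

1. 0.0ms @ 0 + 552.147ms (3/2)
2. 552.147ms @ 3/2 + 552.147ms (3/2)
3. 1104.294ms @ 3 + 552.147ms (3/2)
4. 1656.442ms @ 9/2 + 773.006ms (21/10)
5. 2429.448ms @ 33/5 + 220.859ms (3/5)
6. 2650.307ms @ 36/5 + 220.859ms (3/5)
7. 2871.166ms @ 39/5 + 220.859ms (3/5)
8. 3092.025ms @ 42/5 + 773.006ms (21/10)
9. 3865.031ms @ 21/2 + 276.074ms (3/4)
10. 4141.104ms @ 45/4 + 276.074ms (3/4)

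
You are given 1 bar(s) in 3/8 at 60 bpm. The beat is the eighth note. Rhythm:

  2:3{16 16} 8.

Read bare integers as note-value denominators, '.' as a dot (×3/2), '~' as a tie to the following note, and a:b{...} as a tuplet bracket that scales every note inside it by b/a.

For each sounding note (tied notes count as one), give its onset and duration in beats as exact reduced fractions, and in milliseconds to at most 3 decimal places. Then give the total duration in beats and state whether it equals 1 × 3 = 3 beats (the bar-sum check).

1) 0.0ms=0b +750.0ms=3/4b
2) 750.0ms=3/4b +750.0ms=3/4b
3) 1500.0ms=3/2b +1500.0ms=3/2b
Σ=3b of 3 (60bpm 3/8) — PASS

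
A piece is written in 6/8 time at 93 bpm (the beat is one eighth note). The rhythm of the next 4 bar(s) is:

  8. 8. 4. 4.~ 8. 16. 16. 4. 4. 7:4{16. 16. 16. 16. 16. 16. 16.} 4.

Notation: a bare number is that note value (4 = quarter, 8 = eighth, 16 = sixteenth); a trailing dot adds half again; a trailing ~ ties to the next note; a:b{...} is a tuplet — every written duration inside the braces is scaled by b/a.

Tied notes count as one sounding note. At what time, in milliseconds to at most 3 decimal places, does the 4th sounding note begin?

1. 0.0ms @ 0 + 967.742ms (3/2)
2. 967.742ms @ 3/2 + 967.742ms (3/2)
3. 1935.484ms @ 3 + 1935.484ms (3)
4. 3870.968ms @ 6 + 2903.226ms (9/2)
5. 6774.194ms @ 21/2 + 483.871ms (3/4)
6. 7258.065ms @ 45/4 + 483.871ms (3/4)
7. 7741.935ms @ 12 + 1935.484ms (3)
8. 9677.419ms @ 15 + 1935.484ms (3)
9. 11612.903ms @ 18 + 276.498ms (3/7)
10. 11889.401ms @ 129/7 + 276.498ms (3/7)
11. 12165.899ms @ 132/7 + 276.498ms (3/7)
12. 12442.396ms @ 135/7 + 276.498ms (3/7)
13. 12718.894ms @ 138/7 + 276.498ms (3/7)
14. 12995.392ms @ 141/7 + 276.498ms (3/7)
15. 13271.889ms @ 144/7 + 276.498ms (3/7)
16. 13548.387ms @ 21 + 1935.484ms (3)

note 4 onset = 6b = 3870.968ms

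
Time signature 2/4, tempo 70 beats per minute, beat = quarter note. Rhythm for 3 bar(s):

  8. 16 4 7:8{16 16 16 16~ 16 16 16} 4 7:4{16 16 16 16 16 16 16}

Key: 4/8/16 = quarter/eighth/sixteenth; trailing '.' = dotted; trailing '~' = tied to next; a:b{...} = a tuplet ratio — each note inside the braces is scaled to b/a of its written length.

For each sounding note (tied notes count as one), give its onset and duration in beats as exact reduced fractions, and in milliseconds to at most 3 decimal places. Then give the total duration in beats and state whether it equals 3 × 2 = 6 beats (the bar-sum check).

1) 0.0ms=0b +642.857ms=3/4b
2) 642.857ms=3/4b +214.286ms=1/4b
3) 857.143ms=1b +857.143ms=1b
4) 1714.286ms=2b +244.898ms=2/7b
5) 1959.184ms=16/7b +244.898ms=2/7b
6) 2204.082ms=18/7b +244.898ms=2/7b
7) 2448.98ms=20/7b +489.796ms=4/7b
8) 2938.776ms=24/7b +244.898ms=2/7b
9) 3183.673ms=26/7b +244.898ms=2/7b
10) 3428.571ms=4b +857.143ms=1b
11) 4285.714ms=5b +122.449ms=1/7b
12) 4408.163ms=36/7b +122.449ms=1/7b
13) 4530.612ms=37/7b +122.449ms=1/7b
14) 4653.061ms=38/7b +122.449ms=1/7b
15) 4775.51ms=39/7b +122.449ms=1/7b
16) 4897.959ms=40/7b +122.449ms=1/7b
17) 5020.408ms=41/7b +122.449ms=1/7b
Σ=6b of 6 (70bpm 2/4) — PASS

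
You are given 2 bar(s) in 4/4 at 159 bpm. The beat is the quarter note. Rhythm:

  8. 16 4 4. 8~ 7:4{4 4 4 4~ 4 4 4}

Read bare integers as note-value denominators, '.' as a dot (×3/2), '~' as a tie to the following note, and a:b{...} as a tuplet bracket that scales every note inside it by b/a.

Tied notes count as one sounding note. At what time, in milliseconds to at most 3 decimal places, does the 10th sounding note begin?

note 10 onset = 52/7b = 2803.235ms

1. 0.0ms @ 0 + 283.019ms (3/4)
2. 283.019ms @ 3/4 + 94.34ms (1/4)
3. 377.358ms @ 1 + 377.358ms (1)
4. 754.717ms @ 2 + 566.038ms (3/2)
5. 1320.755ms @ 7/2 + 404.313ms (15/14)
6. 1725.067ms @ 32/7 + 215.633ms (4/7)
7. 1940.701ms @ 36/7 + 215.633ms (4/7)
8. 2156.334ms @ 40/7 + 431.267ms (8/7)
9. 2587.601ms @ 48/7 + 215.633ms (4/7)
10. 2803.235ms @ 52/7 + 215.633ms (4/7)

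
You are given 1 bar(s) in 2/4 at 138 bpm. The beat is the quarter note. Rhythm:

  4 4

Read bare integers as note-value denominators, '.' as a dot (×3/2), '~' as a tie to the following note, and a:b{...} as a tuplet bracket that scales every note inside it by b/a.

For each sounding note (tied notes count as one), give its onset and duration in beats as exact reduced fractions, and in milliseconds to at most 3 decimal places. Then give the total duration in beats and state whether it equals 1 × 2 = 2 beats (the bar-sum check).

1) 0.0ms=0b +434.783ms=1b
2) 434.783ms=1b +434.783ms=1b
Σ=2b of 2 (138bpm 2/4) — PASS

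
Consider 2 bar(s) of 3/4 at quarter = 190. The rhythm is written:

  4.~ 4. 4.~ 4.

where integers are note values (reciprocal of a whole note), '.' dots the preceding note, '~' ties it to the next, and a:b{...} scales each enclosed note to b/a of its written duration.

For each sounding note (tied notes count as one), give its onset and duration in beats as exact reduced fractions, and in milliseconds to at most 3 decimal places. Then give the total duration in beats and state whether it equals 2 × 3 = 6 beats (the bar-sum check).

1) 0.0ms=0b +947.368ms=3b
2) 947.368ms=3b +947.368ms=3b
Σ=6b of 6 (190bpm 3/4) — PASS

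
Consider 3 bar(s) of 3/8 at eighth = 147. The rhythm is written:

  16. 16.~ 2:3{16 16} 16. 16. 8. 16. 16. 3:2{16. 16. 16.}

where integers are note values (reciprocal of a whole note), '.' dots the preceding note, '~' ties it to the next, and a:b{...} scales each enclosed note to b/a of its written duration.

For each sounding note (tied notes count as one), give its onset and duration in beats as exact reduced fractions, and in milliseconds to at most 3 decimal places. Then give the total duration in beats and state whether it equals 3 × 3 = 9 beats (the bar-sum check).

1) 0.0ms=0b +306.122ms=3/4b
2) 306.122ms=3/4b +612.245ms=3/2b
3) 918.367ms=9/4b +306.122ms=3/4b
4) 1224.49ms=3b +306.122ms=3/4b
5) 1530.612ms=15/4b +306.122ms=3/4b
6) 1836.735ms=9/2b +612.245ms=3/2b
7) 2448.98ms=6b +306.122ms=3/4b
8) 2755.102ms=27/4b +306.122ms=3/4b
9) 3061.224ms=15/2b +204.082ms=1/2b
10) 3265.306ms=8b +204.082ms=1/2b
11) 3469.388ms=17/2b +204.082ms=1/2b
Σ=9b of 9 (147bpm 3/8) — PASS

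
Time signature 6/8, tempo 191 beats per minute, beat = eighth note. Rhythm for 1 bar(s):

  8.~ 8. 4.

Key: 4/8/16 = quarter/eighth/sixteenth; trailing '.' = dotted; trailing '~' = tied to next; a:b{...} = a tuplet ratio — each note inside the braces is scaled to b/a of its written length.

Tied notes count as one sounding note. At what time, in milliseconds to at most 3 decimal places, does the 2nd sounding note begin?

1. 0.0ms @ 0 + 942.408ms (3)
2. 942.408ms @ 3 + 942.408ms (3)

note 2 onset = 3b = 942.408ms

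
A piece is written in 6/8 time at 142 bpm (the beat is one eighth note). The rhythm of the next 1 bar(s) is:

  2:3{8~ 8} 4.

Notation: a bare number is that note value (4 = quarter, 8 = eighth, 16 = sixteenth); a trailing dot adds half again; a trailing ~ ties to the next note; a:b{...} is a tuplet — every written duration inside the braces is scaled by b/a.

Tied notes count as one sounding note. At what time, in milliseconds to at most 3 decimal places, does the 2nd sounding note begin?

1. 0.0ms @ 0 + 1267.606ms (3)
2. 1267.606ms @ 3 + 1267.606ms (3)

note 2 onset = 3b = 1267.606ms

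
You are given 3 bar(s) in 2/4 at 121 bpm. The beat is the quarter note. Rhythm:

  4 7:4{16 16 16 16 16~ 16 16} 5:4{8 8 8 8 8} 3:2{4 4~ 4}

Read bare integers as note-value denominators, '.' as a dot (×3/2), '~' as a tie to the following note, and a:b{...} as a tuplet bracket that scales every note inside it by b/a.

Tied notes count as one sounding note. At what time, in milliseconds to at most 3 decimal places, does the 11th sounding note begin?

note 11 onset = 16/5b = 1586.777ms

1. 0.0ms @ 0 + 495.868ms (1)
2. 495.868ms @ 1 + 70.838ms (1/7)
3. 566.706ms @ 8/7 + 70.838ms (1/7)
4. 637.544ms @ 9/7 + 70.838ms (1/7)
5. 708.383ms @ 10/7 + 70.838ms (1/7)
6. 779.221ms @ 11/7 + 141.677ms (2/7)
7. 920.897ms @ 13/7 + 70.838ms (1/7)
8. 991.736ms @ 2 + 198.347ms (2/5)
9. 1190.083ms @ 12/5 + 198.347ms (2/5)
10. 1388.43ms @ 14/5 + 198.347ms (2/5)
11. 1586.777ms @ 16/5 + 198.347ms (2/5)
12. 1785.124ms @ 18/5 + 198.347ms (2/5)
13. 1983.471ms @ 4 + 330.579ms (2/3)
14. 2314.05ms @ 14/3 + 661.157ms (4/3)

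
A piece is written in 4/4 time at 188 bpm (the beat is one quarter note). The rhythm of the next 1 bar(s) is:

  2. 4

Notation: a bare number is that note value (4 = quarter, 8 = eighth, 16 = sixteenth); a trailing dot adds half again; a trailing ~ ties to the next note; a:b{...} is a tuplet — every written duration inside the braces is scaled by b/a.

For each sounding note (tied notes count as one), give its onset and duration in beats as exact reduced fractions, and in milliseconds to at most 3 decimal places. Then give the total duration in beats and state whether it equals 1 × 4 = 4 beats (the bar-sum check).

1) 0.0ms=0b +957.447ms=3b
2) 957.447ms=3b +319.149ms=1b
Σ=4b of 4 (188bpm 4/4) — PASS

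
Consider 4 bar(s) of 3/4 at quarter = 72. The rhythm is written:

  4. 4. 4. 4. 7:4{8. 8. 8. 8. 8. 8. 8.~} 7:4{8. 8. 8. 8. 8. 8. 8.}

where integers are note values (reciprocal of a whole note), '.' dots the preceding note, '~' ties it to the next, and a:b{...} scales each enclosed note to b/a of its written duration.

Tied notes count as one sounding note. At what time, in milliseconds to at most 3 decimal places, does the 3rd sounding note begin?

note 3 onset = 3b = 2500.0ms

1. 0.0ms @ 0 + 1250.0ms (3/2)
2. 1250.0ms @ 3/2 + 1250.0ms (3/2)
3. 2500.0ms @ 3 + 1250.0ms (3/2)
4. 3750.0ms @ 9/2 + 1250.0ms (3/2)
5. 5000.0ms @ 6 + 357.143ms (3/7)
6. 5357.143ms @ 45/7 + 357.143ms (3/7)
7. 5714.286ms @ 48/7 + 357.143ms (3/7)
8. 6071.429ms @ 51/7 + 357.143ms (3/7)
9. 6428.571ms @ 54/7 + 357.143ms (3/7)
10. 6785.714ms @ 57/7 + 357.143ms (3/7)
11. 7142.857ms @ 60/7 + 714.286ms (6/7)
12. 7857.143ms @ 66/7 + 357.143ms (3/7)
13. 8214.286ms @ 69/7 + 357.143ms (3/7)
14. 8571.429ms @ 72/7 + 357.143ms (3/7)
15. 8928.571ms @ 75/7 + 357.143ms (3/7)
16. 9285.714ms @ 78/7 + 357.143ms (3/7)
17. 9642.857ms @ 81/7 + 357.143ms (3/7)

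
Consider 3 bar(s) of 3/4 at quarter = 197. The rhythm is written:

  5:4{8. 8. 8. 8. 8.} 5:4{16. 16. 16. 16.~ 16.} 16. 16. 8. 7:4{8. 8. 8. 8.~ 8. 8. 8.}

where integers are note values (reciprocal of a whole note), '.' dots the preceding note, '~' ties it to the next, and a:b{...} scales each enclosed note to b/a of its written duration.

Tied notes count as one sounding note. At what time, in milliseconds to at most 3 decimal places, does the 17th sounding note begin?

1. 0.0ms @ 0 + 182.741ms (3/5)
2. 182.741ms @ 3/5 + 182.741ms (3/5)
3. 365.482ms @ 6/5 + 182.741ms (3/5)
4. 548.223ms @ 9/5 + 182.741ms (3/5)
5. 730.964ms @ 12/5 + 182.741ms (3/5)
6. 913.706ms @ 3 + 91.371ms (3/10)
7. 1005.076ms @ 33/10 + 91.371ms (3/10)
8. 1096.447ms @ 18/5 + 91.371ms (3/10)
9. 1187.817ms @ 39/10 + 182.741ms (3/5)
10. 1370.558ms @ 9/2 + 114.213ms (3/8)
11. 1484.772ms @ 39/8 + 114.213ms (3/8)
12. 1598.985ms @ 21/4 + 228.426ms (3/4)
13. 1827.411ms @ 6 + 130.529ms (3/7)
14. 1957.941ms @ 45/7 + 130.529ms (3/7)
15. 2088.47ms @ 48/7 + 130.529ms (3/7)
16. 2218.999ms @ 51/7 + 261.059ms (6/7)
17. 2480.058ms @ 57/7 + 130.529ms (3/7)
18. 2610.587ms @ 60/7 + 130.529ms (3/7)

note 17 onset = 57/7b = 2480.058ms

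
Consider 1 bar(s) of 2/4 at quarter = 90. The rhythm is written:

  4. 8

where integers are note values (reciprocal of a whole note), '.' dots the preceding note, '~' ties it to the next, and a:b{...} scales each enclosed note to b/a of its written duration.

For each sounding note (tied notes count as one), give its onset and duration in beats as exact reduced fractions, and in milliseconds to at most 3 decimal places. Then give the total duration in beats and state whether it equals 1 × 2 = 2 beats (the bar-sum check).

1) 0.0ms=0b +1000.0ms=3/2b
2) 1000.0ms=3/2b +333.333ms=1/2b
Σ=2b of 2 (90bpm 2/4) — PASS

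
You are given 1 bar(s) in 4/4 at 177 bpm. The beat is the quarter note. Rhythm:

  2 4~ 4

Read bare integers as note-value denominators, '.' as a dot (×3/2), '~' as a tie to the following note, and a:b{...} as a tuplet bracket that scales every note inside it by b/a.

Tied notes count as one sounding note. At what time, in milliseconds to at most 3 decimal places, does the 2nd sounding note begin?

1. 0.0ms @ 0 + 677.966ms (2)
2. 677.966ms @ 2 + 677.966ms (2)

note 2 onset = 2b = 677.966ms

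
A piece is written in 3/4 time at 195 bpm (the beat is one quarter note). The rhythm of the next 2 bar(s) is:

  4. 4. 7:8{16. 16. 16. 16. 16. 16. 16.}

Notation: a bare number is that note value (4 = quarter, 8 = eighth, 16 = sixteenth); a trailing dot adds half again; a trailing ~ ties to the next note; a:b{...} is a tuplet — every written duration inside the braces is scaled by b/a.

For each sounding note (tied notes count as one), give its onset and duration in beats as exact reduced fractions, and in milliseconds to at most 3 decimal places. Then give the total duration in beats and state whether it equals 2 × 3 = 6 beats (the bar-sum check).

1) 0.0ms=0b +461.538ms=3/2b
2) 461.538ms=3/2b +461.538ms=3/2b
3) 923.077ms=3b +131.868ms=3/7b
4) 1054.945ms=24/7b +131.868ms=3/7b
5) 1186.813ms=27/7b +131.868ms=3/7b
6) 1318.681ms=30/7b +131.868ms=3/7b
7) 1450.549ms=33/7b +131.868ms=3/7b
8) 1582.418ms=36/7b +131.868ms=3/7b
9) 1714.286ms=39/7b +131.868ms=3/7b
Σ=6b of 6 (195bpm 3/4) — PASS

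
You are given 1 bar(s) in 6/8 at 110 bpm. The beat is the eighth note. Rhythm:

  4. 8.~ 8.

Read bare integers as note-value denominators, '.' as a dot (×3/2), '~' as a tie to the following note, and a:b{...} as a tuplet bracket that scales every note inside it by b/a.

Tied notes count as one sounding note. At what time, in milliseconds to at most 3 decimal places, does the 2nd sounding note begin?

note 2 onset = 3b = 1636.364ms

1. 0.0ms @ 0 + 1636.364ms (3)
2. 1636.364ms @ 3 + 1636.364ms (3)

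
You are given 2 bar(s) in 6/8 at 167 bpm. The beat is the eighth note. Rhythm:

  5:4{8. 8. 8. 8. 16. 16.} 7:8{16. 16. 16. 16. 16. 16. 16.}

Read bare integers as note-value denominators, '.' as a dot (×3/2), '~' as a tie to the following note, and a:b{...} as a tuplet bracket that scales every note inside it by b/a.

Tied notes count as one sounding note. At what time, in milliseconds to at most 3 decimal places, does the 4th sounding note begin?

1. 0.0ms @ 0 + 431.138ms (6/5)
2. 431.138ms @ 6/5 + 431.138ms (6/5)
3. 862.275ms @ 12/5 + 431.138ms (6/5)
4. 1293.413ms @ 18/5 + 431.138ms (6/5)
5. 1724.551ms @ 24/5 + 215.569ms (3/5)
6. 1940.12ms @ 27/5 + 215.569ms (3/5)
7. 2155.689ms @ 6 + 307.956ms (6/7)
8. 2463.644ms @ 48/7 + 307.956ms (6/7)
9. 2771.6ms @ 54/7 + 307.956ms (6/7)
10. 3079.555ms @ 60/7 + 307.956ms (6/7)
11. 3387.511ms @ 66/7 + 307.956ms (6/7)
12. 3695.466ms @ 72/7 + 307.956ms (6/7)
13. 4003.422ms @ 78/7 + 307.956ms (6/7)

note 4 onset = 18/5b = 1293.413ms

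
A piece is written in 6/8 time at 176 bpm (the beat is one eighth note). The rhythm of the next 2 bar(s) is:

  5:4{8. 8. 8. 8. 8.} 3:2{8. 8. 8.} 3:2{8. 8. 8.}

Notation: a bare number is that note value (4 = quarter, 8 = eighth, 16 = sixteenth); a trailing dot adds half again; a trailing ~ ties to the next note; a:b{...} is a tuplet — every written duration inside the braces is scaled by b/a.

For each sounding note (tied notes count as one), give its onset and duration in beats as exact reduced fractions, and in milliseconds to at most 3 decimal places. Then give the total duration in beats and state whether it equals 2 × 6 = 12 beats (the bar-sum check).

1) 0.0ms=0b +409.091ms=6/5b
2) 409.091ms=6/5b +409.091ms=6/5b
3) 818.182ms=12/5b +409.091ms=6/5b
4) 1227.273ms=18/5b +409.091ms=6/5b
5) 1636.364ms=24/5b +409.091ms=6/5b
6) 2045.455ms=6b +340.909ms=1b
7) 2386.364ms=7b +340.909ms=1b
8) 2727.273ms=8b +340.909ms=1b
9) 3068.182ms=9b +340.909ms=1b
10) 3409.091ms=10b +340.909ms=1b
11) 3750.0ms=11b +340.909ms=1b
Σ=12b of 12 (176bpm 6/8) — PASS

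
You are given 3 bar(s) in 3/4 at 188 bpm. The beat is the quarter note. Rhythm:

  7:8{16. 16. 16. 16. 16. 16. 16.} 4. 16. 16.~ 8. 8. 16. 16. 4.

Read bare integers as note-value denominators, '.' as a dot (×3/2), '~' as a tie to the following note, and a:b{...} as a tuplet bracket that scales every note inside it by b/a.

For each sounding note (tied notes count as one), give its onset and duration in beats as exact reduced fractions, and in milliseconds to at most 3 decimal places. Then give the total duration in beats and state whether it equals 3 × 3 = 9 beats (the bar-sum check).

1) 0.0ms=0b +136.778ms=3/7b
2) 136.778ms=3/7b +136.778ms=3/7b
3) 273.556ms=6/7b +136.778ms=3/7b
4) 410.334ms=9/7b +136.778ms=3/7b
5) 547.112ms=12/7b +136.778ms=3/7b
6) 683.891ms=15/7b +136.778ms=3/7b
7) 820.669ms=18/7b +136.778ms=3/7b
8) 957.447ms=3b +478.723ms=3/2b
9) 1436.17ms=9/2b +119.681ms=3/8b
10) 1555.851ms=39/8b +359.043ms=9/8b
11) 1914.894ms=6b +239.362ms=3/4b
12) 2154.255ms=27/4b +119.681ms=3/8b
13) 2273.936ms=57/8b +119.681ms=3/8b
14) 2393.617ms=15/2b +478.723ms=3/2b
Σ=9b of 9 (188bpm 3/4) — PASS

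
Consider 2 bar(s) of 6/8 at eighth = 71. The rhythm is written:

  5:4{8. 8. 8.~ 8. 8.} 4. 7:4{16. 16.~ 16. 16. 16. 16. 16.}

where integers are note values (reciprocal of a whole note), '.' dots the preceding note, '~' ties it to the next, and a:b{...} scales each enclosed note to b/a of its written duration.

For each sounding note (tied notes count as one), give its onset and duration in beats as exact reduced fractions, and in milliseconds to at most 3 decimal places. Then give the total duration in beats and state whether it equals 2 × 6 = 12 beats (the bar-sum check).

1) 0.0ms=0b +1014.085ms=6/5b
2) 1014.085ms=6/5b +1014.085ms=6/5b
3) 2028.169ms=12/5b +2028.169ms=12/5b
4) 4056.338ms=24/5b +1014.085ms=6/5b
5) 5070.423ms=6b +2535.211ms=3b
6) 7605.634ms=9b +362.173ms=3/7b
7) 7967.807ms=66/7b +724.346ms=6/7b
8) 8692.153ms=72/7b +362.173ms=3/7b
9) 9054.326ms=75/7b +362.173ms=3/7b
10) 9416.499ms=78/7b +362.173ms=3/7b
11) 9778.672ms=81/7b +362.173ms=3/7b
Σ=12b of 12 (71bpm 6/8) — PASS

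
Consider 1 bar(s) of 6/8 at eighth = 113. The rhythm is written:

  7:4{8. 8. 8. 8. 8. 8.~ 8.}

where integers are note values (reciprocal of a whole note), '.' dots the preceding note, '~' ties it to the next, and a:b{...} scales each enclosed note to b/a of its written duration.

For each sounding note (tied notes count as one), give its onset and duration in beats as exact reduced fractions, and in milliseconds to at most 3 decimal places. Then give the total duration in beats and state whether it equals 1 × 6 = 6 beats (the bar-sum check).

1) 0.0ms=0b +455.12ms=6/7b
2) 455.12ms=6/7b +455.12ms=6/7b
3) 910.24ms=12/7b +455.12ms=6/7b
4) 1365.36ms=18/7b +455.12ms=6/7b
5) 1820.48ms=24/7b +455.12ms=6/7b
6) 2275.601ms=30/7b +910.24ms=12/7b
Σ=6b of 6 (113bpm 6/8) — PASS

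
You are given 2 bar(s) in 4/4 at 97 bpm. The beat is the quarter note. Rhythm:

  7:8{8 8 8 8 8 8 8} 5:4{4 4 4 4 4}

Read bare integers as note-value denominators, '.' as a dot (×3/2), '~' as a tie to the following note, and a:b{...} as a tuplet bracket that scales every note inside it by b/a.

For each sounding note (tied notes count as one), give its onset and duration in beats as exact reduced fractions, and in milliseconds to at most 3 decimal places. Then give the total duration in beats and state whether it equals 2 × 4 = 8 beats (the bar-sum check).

1) 0.0ms=0b +353.461ms=4/7b
2) 353.461ms=4/7b +353.461ms=4/7b
3) 706.922ms=8/7b +353.461ms=4/7b
4) 1060.383ms=12/7b +353.461ms=4/7b
5) 1413.844ms=16/7b +353.461ms=4/7b
6) 1767.305ms=20/7b +353.461ms=4/7b
7) 2120.766ms=24/7b +353.461ms=4/7b
8) 2474.227ms=4b +494.845ms=4/5b
9) 2969.072ms=24/5b +494.845ms=4/5b
10) 3463.918ms=28/5b +494.845ms=4/5b
11) 3958.763ms=32/5b +494.845ms=4/5b
12) 4453.608ms=36/5b +494.845ms=4/5b
Σ=8b of 8 (97bpm 4/4) — PASS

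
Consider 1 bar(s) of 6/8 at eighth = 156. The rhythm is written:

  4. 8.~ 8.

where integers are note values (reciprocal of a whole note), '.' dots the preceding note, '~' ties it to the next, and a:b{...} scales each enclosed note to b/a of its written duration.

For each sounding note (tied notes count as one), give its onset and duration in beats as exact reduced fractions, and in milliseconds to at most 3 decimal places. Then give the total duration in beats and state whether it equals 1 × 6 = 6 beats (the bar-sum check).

1) 0.0ms=0b +1153.846ms=3b
2) 1153.846ms=3b +1153.846ms=3b
Σ=6b of 6 (156bpm 6/8) — PASS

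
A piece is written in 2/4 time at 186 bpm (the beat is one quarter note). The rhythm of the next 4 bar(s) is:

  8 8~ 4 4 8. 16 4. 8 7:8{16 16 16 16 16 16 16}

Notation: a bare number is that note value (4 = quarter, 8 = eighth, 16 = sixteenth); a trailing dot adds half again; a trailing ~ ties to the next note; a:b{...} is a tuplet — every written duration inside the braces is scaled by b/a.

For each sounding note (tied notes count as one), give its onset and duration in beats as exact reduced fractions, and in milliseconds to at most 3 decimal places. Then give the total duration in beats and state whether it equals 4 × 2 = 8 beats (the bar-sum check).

1) 0.0ms=0b +161.29ms=1/2b
2) 161.29ms=1/2b +483.871ms=3/2b
3) 645.161ms=2b +322.581ms=1b
4) 967.742ms=3b +241.935ms=3/4b
5) 1209.677ms=15/4b +80.645ms=1/4b
6) 1290.323ms=4b +483.871ms=3/2b
7) 1774.194ms=11/2b +161.29ms=1/2b
8) 1935.484ms=6b +92.166ms=2/7b
9) 2027.65ms=44/7b +92.166ms=2/7b
10) 2119.816ms=46/7b +92.166ms=2/7b
11) 2211.982ms=48/7b +92.166ms=2/7b
12) 2304.147ms=50/7b +92.166ms=2/7b
13) 2396.313ms=52/7b +92.166ms=2/7b
14) 2488.479ms=54/7b +92.166ms=2/7b
Σ=8b of 8 (186bpm 2/4) — PASS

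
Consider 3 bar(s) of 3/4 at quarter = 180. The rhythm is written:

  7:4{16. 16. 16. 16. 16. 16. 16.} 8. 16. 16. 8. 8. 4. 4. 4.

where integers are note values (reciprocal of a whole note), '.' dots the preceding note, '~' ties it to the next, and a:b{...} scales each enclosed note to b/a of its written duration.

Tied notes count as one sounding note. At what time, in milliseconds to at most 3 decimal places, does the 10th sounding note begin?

1. 0.0ms @ 0 + 71.429ms (3/14)
2. 71.429ms @ 3/14 + 71.429ms (3/14)
3. 142.857ms @ 3/7 + 71.429ms (3/14)
4. 214.286ms @ 9/14 + 71.429ms (3/14)
5. 285.714ms @ 6/7 + 71.429ms (3/14)
6. 357.143ms @ 15/14 + 71.429ms (3/14)
7. 428.571ms @ 9/7 + 71.429ms (3/14)
8. 500.0ms @ 3/2 + 250.0ms (3/4)
9. 750.0ms @ 9/4 + 125.0ms (3/8)
10. 875.0ms @ 21/8 + 125.0ms (3/8)
11. 1000.0ms @ 3 + 250.0ms (3/4)
12. 1250.0ms @ 15/4 + 250.0ms (3/4)
13. 1500.0ms @ 9/2 + 500.0ms (3/2)
14. 2000.0ms @ 6 + 500.0ms (3/2)
15. 2500.0ms @ 15/2 + 500.0ms (3/2)

note 10 onset = 21/8b = 875.0ms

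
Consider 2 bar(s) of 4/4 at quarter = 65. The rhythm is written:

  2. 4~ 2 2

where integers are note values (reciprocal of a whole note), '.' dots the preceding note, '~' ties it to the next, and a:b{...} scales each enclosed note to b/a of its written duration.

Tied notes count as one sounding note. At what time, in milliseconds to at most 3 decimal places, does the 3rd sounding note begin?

1. 0.0ms @ 0 + 2769.231ms (3)
2. 2769.231ms @ 3 + 2769.231ms (3)
3. 5538.462ms @ 6 + 1846.154ms (2)

note 3 onset = 6b = 5538.462ms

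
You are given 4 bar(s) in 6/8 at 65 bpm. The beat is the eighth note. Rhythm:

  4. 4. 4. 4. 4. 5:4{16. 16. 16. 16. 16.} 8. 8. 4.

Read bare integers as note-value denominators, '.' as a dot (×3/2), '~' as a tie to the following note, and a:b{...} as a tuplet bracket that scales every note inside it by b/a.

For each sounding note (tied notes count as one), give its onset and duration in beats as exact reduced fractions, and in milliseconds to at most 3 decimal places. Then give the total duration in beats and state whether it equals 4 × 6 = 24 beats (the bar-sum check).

1) 0.0ms=0b +2769.231ms=3b
2) 2769.231ms=3b +2769.231ms=3b
3) 5538.462ms=6b +2769.231ms=3b
4) 8307.692ms=9b +2769.231ms=3b
5) 11076.923ms=12b +2769.231ms=3b
6) 13846.154ms=15b +553.846ms=3/5b
7) 14400.0ms=78/5b +553.846ms=3/5b
8) 14953.846ms=81/5b +553.846ms=3/5b
9) 15507.692ms=84/5b +553.846ms=3/5b
10) 16061.538ms=87/5b +553.846ms=3/5b
11) 16615.385ms=18b +1384.615ms=3/2b
12) 18000.0ms=39/2b +1384.615ms=3/2b
13) 19384.615ms=21b +2769.231ms=3b
Σ=24b of 24 (65bpm 6/8) — PASS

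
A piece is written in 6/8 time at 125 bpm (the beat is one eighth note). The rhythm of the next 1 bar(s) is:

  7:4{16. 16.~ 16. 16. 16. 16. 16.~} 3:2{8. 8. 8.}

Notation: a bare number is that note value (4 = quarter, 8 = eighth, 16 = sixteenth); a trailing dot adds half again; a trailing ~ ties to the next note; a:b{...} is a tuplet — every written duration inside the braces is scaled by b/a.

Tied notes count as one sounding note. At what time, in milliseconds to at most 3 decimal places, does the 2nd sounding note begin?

note 2 onset = 3/7b = 205.714ms

1. 0.0ms @ 0 + 205.714ms (3/7)
2. 205.714ms @ 3/7 + 411.429ms (6/7)
3. 617.143ms @ 9/7 + 205.714ms (3/7)
4. 822.857ms @ 12/7 + 205.714ms (3/7)
5. 1028.571ms @ 15/7 + 205.714ms (3/7)
6. 1234.286ms @ 18/7 + 685.714ms (10/7)
7. 1920.0ms @ 4 + 480.0ms (1)
8. 2400.0ms @ 5 + 480.0ms (1)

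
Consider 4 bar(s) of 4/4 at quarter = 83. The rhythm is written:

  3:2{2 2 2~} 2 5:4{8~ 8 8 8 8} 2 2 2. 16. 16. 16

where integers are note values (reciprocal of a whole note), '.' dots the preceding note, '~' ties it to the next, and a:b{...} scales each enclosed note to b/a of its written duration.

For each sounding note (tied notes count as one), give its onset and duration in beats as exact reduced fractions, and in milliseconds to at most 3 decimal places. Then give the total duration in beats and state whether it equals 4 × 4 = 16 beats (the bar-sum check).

1) 0.0ms=0b +963.855ms=4/3b
2) 963.855ms=4/3b +963.855ms=4/3b
3) 1927.711ms=8/3b +2409.639ms=10/3b
4) 4337.349ms=6b +578.313ms=4/5b
5) 4915.663ms=34/5b +289.157ms=2/5b
6) 5204.819ms=36/5b +289.157ms=2/5b
7) 5493.976ms=38/5b +289.157ms=2/5b
8) 5783.133ms=8b +1445.783ms=2b
9) 7228.916ms=10b +1445.783ms=2b
10) 8674.699ms=12b +2168.675ms=3b
11) 10843.373ms=15b +271.084ms=3/8b
12) 11114.458ms=123/8b +271.084ms=3/8b
13) 11385.542ms=63/4b +180.723ms=1/4b
Σ=16b of 16 (83bpm 4/4) — PASS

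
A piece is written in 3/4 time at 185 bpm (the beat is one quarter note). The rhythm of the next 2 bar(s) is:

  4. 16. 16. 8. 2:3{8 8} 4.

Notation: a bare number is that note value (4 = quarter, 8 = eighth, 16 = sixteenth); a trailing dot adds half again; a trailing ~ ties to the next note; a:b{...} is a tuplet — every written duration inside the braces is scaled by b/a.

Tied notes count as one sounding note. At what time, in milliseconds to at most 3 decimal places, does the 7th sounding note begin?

1. 0.0ms @ 0 + 486.486ms (3/2)
2. 486.486ms @ 3/2 + 121.622ms (3/8)
3. 608.108ms @ 15/8 + 121.622ms (3/8)
4. 729.73ms @ 9/4 + 243.243ms (3/4)
5. 972.973ms @ 3 + 243.243ms (3/4)
6. 1216.216ms @ 15/4 + 243.243ms (3/4)
7. 1459.459ms @ 9/2 + 486.486ms (3/2)

note 7 onset = 9/2b = 1459.459ms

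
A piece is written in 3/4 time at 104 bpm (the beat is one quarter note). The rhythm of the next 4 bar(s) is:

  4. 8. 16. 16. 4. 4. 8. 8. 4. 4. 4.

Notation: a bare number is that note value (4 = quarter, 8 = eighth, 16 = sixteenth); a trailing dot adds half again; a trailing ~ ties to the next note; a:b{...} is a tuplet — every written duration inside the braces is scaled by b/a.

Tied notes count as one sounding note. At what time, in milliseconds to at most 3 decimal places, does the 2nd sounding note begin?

note 2 onset = 3/2b = 865.385ms

1. 0.0ms @ 0 + 865.385ms (3/2)
2. 865.385ms @ 3/2 + 432.692ms (3/4)
3. 1298.077ms @ 9/4 + 216.346ms (3/8)
4. 1514.423ms @ 21/8 + 216.346ms (3/8)
5. 1730.769ms @ 3 + 865.385ms (3/2)
6. 2596.154ms @ 9/2 + 865.385ms (3/2)
7. 3461.538ms @ 6 + 432.692ms (3/4)
8. 3894.231ms @ 27/4 + 432.692ms (3/4)
9. 4326.923ms @ 15/2 + 865.385ms (3/2)
10. 5192.308ms @ 9 + 865.385ms (3/2)
11. 6057.692ms @ 21/2 + 865.385ms (3/2)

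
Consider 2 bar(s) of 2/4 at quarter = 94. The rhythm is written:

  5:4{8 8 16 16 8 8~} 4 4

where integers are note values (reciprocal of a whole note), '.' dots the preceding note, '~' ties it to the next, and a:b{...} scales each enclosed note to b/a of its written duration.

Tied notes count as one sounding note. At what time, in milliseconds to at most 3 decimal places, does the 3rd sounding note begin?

1. 0.0ms @ 0 + 255.319ms (2/5)
2. 255.319ms @ 2/5 + 255.319ms (2/5)
3. 510.638ms @ 4/5 + 127.66ms (1/5)
4. 638.298ms @ 1 + 127.66ms (1/5)
5. 765.957ms @ 6/5 + 255.319ms (2/5)
6. 1021.277ms @ 8/5 + 893.617ms (7/5)
7. 1914.894ms @ 3 + 638.298ms (1)

note 3 onset = 4/5b = 510.638ms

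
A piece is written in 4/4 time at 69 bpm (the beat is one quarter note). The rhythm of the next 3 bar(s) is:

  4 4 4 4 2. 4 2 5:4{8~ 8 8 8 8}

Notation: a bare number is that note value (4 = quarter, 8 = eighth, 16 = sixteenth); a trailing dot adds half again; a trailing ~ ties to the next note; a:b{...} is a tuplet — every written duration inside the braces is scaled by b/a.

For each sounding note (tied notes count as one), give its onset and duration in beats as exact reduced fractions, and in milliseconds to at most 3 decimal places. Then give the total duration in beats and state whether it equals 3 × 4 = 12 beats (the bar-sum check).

1) 0.0ms=0b +869.565ms=1b
2) 869.565ms=1b +869.565ms=1b
3) 1739.13ms=2b +869.565ms=1b
4) 2608.696ms=3b +869.565ms=1b
5) 3478.261ms=4b +2608.696ms=3b
6) 6086.957ms=7b +869.565ms=1b
7) 6956.522ms=8b +1739.13ms=2b
8) 8695.652ms=10b +695.652ms=4/5b
9) 9391.304ms=54/5b +347.826ms=2/5b
10) 9739.13ms=56/5b +347.826ms=2/5b
11) 10086.957ms=58/5b +347.826ms=2/5b
Σ=12b of 12 (69bpm 4/4) — PASS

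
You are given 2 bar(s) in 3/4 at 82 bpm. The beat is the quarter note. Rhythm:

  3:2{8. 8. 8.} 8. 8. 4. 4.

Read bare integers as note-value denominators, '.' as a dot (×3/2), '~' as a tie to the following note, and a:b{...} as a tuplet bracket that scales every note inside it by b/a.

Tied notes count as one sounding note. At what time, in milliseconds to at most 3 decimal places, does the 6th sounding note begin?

1. 0.0ms @ 0 + 365.854ms (1/2)
2. 365.854ms @ 1/2 + 365.854ms (1/2)
3. 731.707ms @ 1 + 365.854ms (1/2)
4. 1097.561ms @ 3/2 + 548.78ms (3/4)
5. 1646.341ms @ 9/4 + 548.78ms (3/4)
6. 2195.122ms @ 3 + 1097.561ms (3/2)
7. 3292.683ms @ 9/2 + 1097.561ms (3/2)

note 6 onset = 3b = 2195.122ms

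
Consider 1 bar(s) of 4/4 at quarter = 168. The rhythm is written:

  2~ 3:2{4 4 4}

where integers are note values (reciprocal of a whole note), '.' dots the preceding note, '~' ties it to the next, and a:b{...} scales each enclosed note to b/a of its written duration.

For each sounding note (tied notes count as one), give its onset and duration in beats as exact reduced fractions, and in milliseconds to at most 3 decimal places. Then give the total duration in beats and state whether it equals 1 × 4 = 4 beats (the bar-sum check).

1) 0.0ms=0b +952.381ms=8/3b
2) 952.381ms=8/3b +238.095ms=2/3b
3) 1190.476ms=10/3b +238.095ms=2/3b
Σ=4b of 4 (168bpm 4/4) — PASS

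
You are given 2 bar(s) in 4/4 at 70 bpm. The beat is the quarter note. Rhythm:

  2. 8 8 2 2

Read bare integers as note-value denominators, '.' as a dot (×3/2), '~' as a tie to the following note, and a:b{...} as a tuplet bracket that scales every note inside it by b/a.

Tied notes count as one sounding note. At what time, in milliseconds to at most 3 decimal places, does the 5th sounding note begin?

note 5 onset = 6b = 5142.857ms

1. 0.0ms @ 0 + 2571.429ms (3)
2. 2571.429ms @ 3 + 428.571ms (1/2)
3. 3000.0ms @ 7/2 + 428.571ms (1/2)
4. 3428.571ms @ 4 + 1714.286ms (2)
5. 5142.857ms @ 6 + 1714.286ms (2)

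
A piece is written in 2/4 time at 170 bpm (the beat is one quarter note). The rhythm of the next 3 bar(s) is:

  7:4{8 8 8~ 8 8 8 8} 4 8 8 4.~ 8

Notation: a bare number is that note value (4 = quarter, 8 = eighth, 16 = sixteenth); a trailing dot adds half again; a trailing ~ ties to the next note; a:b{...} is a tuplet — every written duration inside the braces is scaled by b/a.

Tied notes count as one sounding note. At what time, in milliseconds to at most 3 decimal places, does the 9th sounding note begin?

note 9 onset = 7/2b = 1235.294ms

1. 0.0ms @ 0 + 100.84ms (2/7)
2. 100.84ms @ 2/7 + 100.84ms (2/7)
3. 201.681ms @ 4/7 + 201.681ms (4/7)
4. 403.361ms @ 8/7 + 100.84ms (2/7)
5. 504.202ms @ 10/7 + 100.84ms (2/7)
6. 605.042ms @ 12/7 + 100.84ms (2/7)
7. 705.882ms @ 2 + 352.941ms (1)
8. 1058.824ms @ 3 + 176.471ms (1/2)
9. 1235.294ms @ 7/2 + 176.471ms (1/2)
10. 1411.765ms @ 4 + 705.882ms (2)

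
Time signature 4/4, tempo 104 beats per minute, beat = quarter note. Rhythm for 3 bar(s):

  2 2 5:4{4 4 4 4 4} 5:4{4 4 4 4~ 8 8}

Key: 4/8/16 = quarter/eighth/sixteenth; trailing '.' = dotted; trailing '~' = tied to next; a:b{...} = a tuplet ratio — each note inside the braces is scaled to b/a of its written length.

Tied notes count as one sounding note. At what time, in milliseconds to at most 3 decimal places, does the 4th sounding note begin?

note 4 onset = 24/5b = 2769.231ms

1. 0.0ms @ 0 + 1153.846ms (2)
2. 1153.846ms @ 2 + 1153.846ms (2)
3. 2307.692ms @ 4 + 461.538ms (4/5)
4. 2769.231ms @ 24/5 + 461.538ms (4/5)
5. 3230.769ms @ 28/5 + 461.538ms (4/5)
6. 3692.308ms @ 32/5 + 461.538ms (4/5)
7. 4153.846ms @ 36/5 + 461.538ms (4/5)
8. 4615.385ms @ 8 + 461.538ms (4/5)
9. 5076.923ms @ 44/5 + 461.538ms (4/5)
10. 5538.462ms @ 48/5 + 461.538ms (4/5)
11. 6000.0ms @ 52/5 + 692.308ms (6/5)
12. 6692.308ms @ 58/5 + 230.769ms (2/5)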